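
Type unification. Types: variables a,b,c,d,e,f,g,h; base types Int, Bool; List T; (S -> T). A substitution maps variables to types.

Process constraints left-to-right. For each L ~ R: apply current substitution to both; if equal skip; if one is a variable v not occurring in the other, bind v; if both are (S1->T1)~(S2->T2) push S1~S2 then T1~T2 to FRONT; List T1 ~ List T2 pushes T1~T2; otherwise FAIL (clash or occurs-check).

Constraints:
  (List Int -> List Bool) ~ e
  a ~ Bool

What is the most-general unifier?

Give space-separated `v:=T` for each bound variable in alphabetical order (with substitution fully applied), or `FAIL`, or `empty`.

Answer: a:=Bool e:=(List Int -> List Bool)

Derivation:
step 1: unify (List Int -> List Bool) ~ e  [subst: {-} | 1 pending]
  bind e := (List Int -> List Bool)
step 2: unify a ~ Bool  [subst: {e:=(List Int -> List Bool)} | 0 pending]
  bind a := Bool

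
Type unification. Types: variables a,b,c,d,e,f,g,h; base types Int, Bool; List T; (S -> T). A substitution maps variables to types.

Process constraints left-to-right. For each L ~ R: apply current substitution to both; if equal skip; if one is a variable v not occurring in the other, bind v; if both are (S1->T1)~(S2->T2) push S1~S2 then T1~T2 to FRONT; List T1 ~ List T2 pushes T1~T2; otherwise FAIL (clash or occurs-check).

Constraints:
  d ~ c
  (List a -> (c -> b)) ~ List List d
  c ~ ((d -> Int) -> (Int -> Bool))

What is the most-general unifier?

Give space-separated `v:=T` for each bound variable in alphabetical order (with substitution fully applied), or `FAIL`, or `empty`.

Answer: FAIL

Derivation:
step 1: unify d ~ c  [subst: {-} | 2 pending]
  bind d := c
step 2: unify (List a -> (c -> b)) ~ List List c  [subst: {d:=c} | 1 pending]
  clash: (List a -> (c -> b)) vs List List c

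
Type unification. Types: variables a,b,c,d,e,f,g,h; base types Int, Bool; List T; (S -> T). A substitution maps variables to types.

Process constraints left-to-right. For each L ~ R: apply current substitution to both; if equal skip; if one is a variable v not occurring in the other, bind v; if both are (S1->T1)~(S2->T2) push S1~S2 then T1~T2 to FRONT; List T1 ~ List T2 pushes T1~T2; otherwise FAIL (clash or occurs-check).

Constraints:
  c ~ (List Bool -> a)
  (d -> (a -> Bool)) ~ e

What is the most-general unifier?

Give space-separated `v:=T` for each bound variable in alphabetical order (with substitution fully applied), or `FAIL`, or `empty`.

Answer: c:=(List Bool -> a) e:=(d -> (a -> Bool))

Derivation:
step 1: unify c ~ (List Bool -> a)  [subst: {-} | 1 pending]
  bind c := (List Bool -> a)
step 2: unify (d -> (a -> Bool)) ~ e  [subst: {c:=(List Bool -> a)} | 0 pending]
  bind e := (d -> (a -> Bool))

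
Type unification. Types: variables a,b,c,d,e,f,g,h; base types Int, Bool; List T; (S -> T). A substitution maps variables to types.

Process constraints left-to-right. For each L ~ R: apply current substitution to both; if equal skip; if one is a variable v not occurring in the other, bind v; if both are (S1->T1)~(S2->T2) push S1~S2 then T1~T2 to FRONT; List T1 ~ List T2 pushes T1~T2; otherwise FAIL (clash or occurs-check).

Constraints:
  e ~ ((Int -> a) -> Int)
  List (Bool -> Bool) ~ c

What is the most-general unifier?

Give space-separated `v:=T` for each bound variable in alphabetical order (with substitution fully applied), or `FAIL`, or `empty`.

Answer: c:=List (Bool -> Bool) e:=((Int -> a) -> Int)

Derivation:
step 1: unify e ~ ((Int -> a) -> Int)  [subst: {-} | 1 pending]
  bind e := ((Int -> a) -> Int)
step 2: unify List (Bool -> Bool) ~ c  [subst: {e:=((Int -> a) -> Int)} | 0 pending]
  bind c := List (Bool -> Bool)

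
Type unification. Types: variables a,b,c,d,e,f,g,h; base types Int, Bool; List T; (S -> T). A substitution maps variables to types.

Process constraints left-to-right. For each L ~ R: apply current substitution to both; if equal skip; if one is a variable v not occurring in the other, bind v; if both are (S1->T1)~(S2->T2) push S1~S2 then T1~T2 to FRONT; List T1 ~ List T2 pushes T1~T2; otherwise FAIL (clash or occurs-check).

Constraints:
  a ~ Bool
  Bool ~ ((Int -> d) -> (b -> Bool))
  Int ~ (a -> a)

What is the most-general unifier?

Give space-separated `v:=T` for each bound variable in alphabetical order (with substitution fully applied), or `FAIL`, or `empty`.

step 1: unify a ~ Bool  [subst: {-} | 2 pending]
  bind a := Bool
step 2: unify Bool ~ ((Int -> d) -> (b -> Bool))  [subst: {a:=Bool} | 1 pending]
  clash: Bool vs ((Int -> d) -> (b -> Bool))

Answer: FAIL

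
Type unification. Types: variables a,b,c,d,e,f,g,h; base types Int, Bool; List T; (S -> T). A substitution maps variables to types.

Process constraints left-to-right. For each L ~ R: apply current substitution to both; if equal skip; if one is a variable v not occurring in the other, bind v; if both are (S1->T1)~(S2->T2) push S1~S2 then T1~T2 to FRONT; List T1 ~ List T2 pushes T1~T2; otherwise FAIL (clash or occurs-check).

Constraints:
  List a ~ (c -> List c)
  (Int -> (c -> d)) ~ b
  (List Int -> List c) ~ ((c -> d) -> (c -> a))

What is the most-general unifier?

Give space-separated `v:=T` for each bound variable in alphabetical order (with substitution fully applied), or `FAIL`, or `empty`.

Answer: FAIL

Derivation:
step 1: unify List a ~ (c -> List c)  [subst: {-} | 2 pending]
  clash: List a vs (c -> List c)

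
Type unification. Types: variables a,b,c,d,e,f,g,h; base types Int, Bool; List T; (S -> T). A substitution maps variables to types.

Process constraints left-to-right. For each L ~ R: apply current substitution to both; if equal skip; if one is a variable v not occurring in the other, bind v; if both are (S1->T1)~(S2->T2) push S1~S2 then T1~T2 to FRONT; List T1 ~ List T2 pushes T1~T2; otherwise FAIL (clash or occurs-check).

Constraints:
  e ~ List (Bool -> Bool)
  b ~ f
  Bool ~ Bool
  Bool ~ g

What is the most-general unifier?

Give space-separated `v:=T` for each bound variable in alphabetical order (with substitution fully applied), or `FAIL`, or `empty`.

Answer: b:=f e:=List (Bool -> Bool) g:=Bool

Derivation:
step 1: unify e ~ List (Bool -> Bool)  [subst: {-} | 3 pending]
  bind e := List (Bool -> Bool)
step 2: unify b ~ f  [subst: {e:=List (Bool -> Bool)} | 2 pending]
  bind b := f
step 3: unify Bool ~ Bool  [subst: {e:=List (Bool -> Bool), b:=f} | 1 pending]
  -> identical, skip
step 4: unify Bool ~ g  [subst: {e:=List (Bool -> Bool), b:=f} | 0 pending]
  bind g := Bool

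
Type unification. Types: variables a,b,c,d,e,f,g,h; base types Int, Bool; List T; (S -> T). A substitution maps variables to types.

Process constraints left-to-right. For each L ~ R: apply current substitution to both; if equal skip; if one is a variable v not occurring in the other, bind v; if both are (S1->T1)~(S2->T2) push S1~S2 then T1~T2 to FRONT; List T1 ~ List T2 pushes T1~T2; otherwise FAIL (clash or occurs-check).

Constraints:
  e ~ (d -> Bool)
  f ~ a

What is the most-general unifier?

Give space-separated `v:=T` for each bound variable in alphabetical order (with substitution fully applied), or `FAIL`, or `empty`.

Answer: e:=(d -> Bool) f:=a

Derivation:
step 1: unify e ~ (d -> Bool)  [subst: {-} | 1 pending]
  bind e := (d -> Bool)
step 2: unify f ~ a  [subst: {e:=(d -> Bool)} | 0 pending]
  bind f := a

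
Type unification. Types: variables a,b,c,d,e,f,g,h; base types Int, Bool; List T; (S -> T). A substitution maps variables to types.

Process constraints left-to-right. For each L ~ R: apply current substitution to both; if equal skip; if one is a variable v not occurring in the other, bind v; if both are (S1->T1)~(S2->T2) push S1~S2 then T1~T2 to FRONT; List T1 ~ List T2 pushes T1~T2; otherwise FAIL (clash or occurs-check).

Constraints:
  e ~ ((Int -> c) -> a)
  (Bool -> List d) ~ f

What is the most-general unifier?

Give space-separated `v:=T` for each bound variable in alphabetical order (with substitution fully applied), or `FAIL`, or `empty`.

step 1: unify e ~ ((Int -> c) -> a)  [subst: {-} | 1 pending]
  bind e := ((Int -> c) -> a)
step 2: unify (Bool -> List d) ~ f  [subst: {e:=((Int -> c) -> a)} | 0 pending]
  bind f := (Bool -> List d)

Answer: e:=((Int -> c) -> a) f:=(Bool -> List d)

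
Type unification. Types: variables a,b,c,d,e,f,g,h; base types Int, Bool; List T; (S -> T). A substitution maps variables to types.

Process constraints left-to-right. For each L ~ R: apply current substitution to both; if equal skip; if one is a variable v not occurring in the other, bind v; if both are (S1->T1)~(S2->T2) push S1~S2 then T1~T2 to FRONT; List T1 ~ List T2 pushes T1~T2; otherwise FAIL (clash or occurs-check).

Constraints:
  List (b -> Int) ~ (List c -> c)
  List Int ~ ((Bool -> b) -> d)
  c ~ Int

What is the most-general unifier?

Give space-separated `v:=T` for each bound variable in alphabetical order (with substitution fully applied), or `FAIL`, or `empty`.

step 1: unify List (b -> Int) ~ (List c -> c)  [subst: {-} | 2 pending]
  clash: List (b -> Int) vs (List c -> c)

Answer: FAIL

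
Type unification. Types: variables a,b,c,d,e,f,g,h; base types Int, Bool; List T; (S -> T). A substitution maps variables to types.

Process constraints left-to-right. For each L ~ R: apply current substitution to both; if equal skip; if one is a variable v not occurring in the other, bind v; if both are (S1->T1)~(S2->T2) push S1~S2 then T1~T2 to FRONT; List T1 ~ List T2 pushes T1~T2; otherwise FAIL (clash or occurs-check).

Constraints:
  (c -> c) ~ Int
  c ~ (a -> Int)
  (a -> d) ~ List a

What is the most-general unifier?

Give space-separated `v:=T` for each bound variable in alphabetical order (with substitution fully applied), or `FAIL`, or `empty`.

step 1: unify (c -> c) ~ Int  [subst: {-} | 2 pending]
  clash: (c -> c) vs Int

Answer: FAIL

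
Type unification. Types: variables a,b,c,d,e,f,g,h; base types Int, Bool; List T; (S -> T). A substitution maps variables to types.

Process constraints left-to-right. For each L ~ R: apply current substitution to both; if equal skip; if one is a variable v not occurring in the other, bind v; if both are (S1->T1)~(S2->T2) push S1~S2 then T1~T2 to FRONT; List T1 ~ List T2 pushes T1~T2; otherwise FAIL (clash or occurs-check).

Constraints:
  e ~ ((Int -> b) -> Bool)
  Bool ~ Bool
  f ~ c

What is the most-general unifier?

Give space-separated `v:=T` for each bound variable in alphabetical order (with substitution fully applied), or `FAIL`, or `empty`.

Answer: e:=((Int -> b) -> Bool) f:=c

Derivation:
step 1: unify e ~ ((Int -> b) -> Bool)  [subst: {-} | 2 pending]
  bind e := ((Int -> b) -> Bool)
step 2: unify Bool ~ Bool  [subst: {e:=((Int -> b) -> Bool)} | 1 pending]
  -> identical, skip
step 3: unify f ~ c  [subst: {e:=((Int -> b) -> Bool)} | 0 pending]
  bind f := c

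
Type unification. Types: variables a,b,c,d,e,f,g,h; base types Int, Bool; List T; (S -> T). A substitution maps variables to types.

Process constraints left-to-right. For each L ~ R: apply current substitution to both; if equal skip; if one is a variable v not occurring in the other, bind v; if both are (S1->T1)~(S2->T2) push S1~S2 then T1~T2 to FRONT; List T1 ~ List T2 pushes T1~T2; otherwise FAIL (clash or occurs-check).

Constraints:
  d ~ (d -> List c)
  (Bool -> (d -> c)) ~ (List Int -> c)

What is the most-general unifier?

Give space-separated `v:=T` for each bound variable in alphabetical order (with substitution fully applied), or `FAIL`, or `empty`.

Answer: FAIL

Derivation:
step 1: unify d ~ (d -> List c)  [subst: {-} | 1 pending]
  occurs-check fail: d in (d -> List c)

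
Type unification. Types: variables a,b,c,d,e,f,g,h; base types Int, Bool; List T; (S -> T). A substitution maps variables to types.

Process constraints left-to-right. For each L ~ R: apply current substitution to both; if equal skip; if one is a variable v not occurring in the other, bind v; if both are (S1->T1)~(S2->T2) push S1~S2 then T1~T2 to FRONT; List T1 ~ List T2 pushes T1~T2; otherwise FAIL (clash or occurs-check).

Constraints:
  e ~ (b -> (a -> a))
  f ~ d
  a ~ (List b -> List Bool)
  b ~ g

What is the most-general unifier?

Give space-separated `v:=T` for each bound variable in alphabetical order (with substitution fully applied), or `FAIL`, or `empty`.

Answer: a:=(List g -> List Bool) b:=g e:=(g -> ((List g -> List Bool) -> (List g -> List Bool))) f:=d

Derivation:
step 1: unify e ~ (b -> (a -> a))  [subst: {-} | 3 pending]
  bind e := (b -> (a -> a))
step 2: unify f ~ d  [subst: {e:=(b -> (a -> a))} | 2 pending]
  bind f := d
step 3: unify a ~ (List b -> List Bool)  [subst: {e:=(b -> (a -> a)), f:=d} | 1 pending]
  bind a := (List b -> List Bool)
step 4: unify b ~ g  [subst: {e:=(b -> (a -> a)), f:=d, a:=(List b -> List Bool)} | 0 pending]
  bind b := g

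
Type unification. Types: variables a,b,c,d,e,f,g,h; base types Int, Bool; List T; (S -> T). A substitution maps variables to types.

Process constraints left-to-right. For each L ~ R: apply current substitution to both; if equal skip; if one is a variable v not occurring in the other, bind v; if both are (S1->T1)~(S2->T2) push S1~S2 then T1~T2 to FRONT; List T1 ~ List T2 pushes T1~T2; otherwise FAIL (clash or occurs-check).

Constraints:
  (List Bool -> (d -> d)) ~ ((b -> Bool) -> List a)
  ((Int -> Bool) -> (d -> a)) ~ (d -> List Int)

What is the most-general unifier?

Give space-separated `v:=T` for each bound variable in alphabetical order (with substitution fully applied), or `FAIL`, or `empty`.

Answer: FAIL

Derivation:
step 1: unify (List Bool -> (d -> d)) ~ ((b -> Bool) -> List a)  [subst: {-} | 1 pending]
  -> decompose arrow: push List Bool~(b -> Bool), (d -> d)~List a
step 2: unify List Bool ~ (b -> Bool)  [subst: {-} | 2 pending]
  clash: List Bool vs (b -> Bool)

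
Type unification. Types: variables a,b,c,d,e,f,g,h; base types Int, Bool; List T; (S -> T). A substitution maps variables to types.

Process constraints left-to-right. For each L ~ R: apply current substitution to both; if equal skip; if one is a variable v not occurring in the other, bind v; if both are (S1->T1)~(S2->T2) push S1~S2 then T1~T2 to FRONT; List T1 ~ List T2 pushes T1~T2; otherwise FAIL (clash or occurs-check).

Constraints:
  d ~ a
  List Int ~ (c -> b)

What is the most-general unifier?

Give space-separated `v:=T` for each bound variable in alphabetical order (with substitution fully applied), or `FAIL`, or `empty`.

step 1: unify d ~ a  [subst: {-} | 1 pending]
  bind d := a
step 2: unify List Int ~ (c -> b)  [subst: {d:=a} | 0 pending]
  clash: List Int vs (c -> b)

Answer: FAIL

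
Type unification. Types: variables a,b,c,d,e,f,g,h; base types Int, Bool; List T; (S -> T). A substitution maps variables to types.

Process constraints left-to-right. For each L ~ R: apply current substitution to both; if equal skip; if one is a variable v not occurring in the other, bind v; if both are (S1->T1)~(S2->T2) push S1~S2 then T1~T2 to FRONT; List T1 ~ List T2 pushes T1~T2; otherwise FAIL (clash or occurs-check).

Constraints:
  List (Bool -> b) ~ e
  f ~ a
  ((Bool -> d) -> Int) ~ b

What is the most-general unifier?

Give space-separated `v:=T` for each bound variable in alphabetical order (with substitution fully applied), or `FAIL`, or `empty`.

Answer: b:=((Bool -> d) -> Int) e:=List (Bool -> ((Bool -> d) -> Int)) f:=a

Derivation:
step 1: unify List (Bool -> b) ~ e  [subst: {-} | 2 pending]
  bind e := List (Bool -> b)
step 2: unify f ~ a  [subst: {e:=List (Bool -> b)} | 1 pending]
  bind f := a
step 3: unify ((Bool -> d) -> Int) ~ b  [subst: {e:=List (Bool -> b), f:=a} | 0 pending]
  bind b := ((Bool -> d) -> Int)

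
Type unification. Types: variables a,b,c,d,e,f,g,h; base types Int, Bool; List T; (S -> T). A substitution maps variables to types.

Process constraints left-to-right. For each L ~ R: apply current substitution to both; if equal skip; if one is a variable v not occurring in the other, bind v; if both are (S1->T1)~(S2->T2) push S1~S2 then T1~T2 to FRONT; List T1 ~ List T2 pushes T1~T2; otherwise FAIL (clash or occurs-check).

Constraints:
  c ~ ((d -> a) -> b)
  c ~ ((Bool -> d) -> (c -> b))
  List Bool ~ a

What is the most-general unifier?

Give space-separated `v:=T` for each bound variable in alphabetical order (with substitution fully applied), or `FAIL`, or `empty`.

step 1: unify c ~ ((d -> a) -> b)  [subst: {-} | 2 pending]
  bind c := ((d -> a) -> b)
step 2: unify ((d -> a) -> b) ~ ((Bool -> d) -> (((d -> a) -> b) -> b))  [subst: {c:=((d -> a) -> b)} | 1 pending]
  -> decompose arrow: push (d -> a)~(Bool -> d), b~(((d -> a) -> b) -> b)
step 3: unify (d -> a) ~ (Bool -> d)  [subst: {c:=((d -> a) -> b)} | 2 pending]
  -> decompose arrow: push d~Bool, a~d
step 4: unify d ~ Bool  [subst: {c:=((d -> a) -> b)} | 3 pending]
  bind d := Bool
step 5: unify a ~ Bool  [subst: {c:=((d -> a) -> b), d:=Bool} | 2 pending]
  bind a := Bool
step 6: unify b ~ (((Bool -> Bool) -> b) -> b)  [subst: {c:=((d -> a) -> b), d:=Bool, a:=Bool} | 1 pending]
  occurs-check fail: b in (((Bool -> Bool) -> b) -> b)

Answer: FAIL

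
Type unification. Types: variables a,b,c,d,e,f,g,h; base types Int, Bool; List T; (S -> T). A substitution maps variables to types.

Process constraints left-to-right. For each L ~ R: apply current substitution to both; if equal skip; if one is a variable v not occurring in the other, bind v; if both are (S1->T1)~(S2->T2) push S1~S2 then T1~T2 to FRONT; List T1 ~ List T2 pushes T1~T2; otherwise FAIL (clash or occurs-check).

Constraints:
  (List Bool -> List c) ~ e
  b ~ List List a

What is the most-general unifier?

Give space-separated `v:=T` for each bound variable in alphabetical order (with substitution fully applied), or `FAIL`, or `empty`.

Answer: b:=List List a e:=(List Bool -> List c)

Derivation:
step 1: unify (List Bool -> List c) ~ e  [subst: {-} | 1 pending]
  bind e := (List Bool -> List c)
step 2: unify b ~ List List a  [subst: {e:=(List Bool -> List c)} | 0 pending]
  bind b := List List a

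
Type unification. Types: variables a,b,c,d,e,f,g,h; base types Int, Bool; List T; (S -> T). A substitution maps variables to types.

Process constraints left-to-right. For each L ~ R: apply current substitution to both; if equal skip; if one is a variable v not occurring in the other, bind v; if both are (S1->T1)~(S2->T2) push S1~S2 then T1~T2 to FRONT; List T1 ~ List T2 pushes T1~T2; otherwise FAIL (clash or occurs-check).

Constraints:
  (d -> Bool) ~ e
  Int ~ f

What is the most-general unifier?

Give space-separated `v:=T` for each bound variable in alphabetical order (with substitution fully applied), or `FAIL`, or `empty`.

Answer: e:=(d -> Bool) f:=Int

Derivation:
step 1: unify (d -> Bool) ~ e  [subst: {-} | 1 pending]
  bind e := (d -> Bool)
step 2: unify Int ~ f  [subst: {e:=(d -> Bool)} | 0 pending]
  bind f := Int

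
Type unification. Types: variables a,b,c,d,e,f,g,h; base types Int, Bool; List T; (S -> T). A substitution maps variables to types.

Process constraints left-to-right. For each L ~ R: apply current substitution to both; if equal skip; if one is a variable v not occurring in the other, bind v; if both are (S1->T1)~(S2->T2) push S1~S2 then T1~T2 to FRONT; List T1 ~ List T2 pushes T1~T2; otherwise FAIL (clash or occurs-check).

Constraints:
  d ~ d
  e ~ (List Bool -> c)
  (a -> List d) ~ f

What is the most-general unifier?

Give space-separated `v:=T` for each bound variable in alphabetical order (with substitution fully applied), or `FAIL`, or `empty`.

step 1: unify d ~ d  [subst: {-} | 2 pending]
  -> identical, skip
step 2: unify e ~ (List Bool -> c)  [subst: {-} | 1 pending]
  bind e := (List Bool -> c)
step 3: unify (a -> List d) ~ f  [subst: {e:=(List Bool -> c)} | 0 pending]
  bind f := (a -> List d)

Answer: e:=(List Bool -> c) f:=(a -> List d)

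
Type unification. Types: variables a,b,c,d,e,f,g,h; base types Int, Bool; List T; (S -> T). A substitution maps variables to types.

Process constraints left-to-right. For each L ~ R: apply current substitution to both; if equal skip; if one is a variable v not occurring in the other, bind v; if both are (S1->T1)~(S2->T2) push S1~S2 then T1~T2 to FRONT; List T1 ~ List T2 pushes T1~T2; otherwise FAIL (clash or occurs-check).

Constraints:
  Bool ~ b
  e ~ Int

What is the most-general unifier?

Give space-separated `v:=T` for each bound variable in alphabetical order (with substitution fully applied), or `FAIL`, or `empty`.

Answer: b:=Bool e:=Int

Derivation:
step 1: unify Bool ~ b  [subst: {-} | 1 pending]
  bind b := Bool
step 2: unify e ~ Int  [subst: {b:=Bool} | 0 pending]
  bind e := Int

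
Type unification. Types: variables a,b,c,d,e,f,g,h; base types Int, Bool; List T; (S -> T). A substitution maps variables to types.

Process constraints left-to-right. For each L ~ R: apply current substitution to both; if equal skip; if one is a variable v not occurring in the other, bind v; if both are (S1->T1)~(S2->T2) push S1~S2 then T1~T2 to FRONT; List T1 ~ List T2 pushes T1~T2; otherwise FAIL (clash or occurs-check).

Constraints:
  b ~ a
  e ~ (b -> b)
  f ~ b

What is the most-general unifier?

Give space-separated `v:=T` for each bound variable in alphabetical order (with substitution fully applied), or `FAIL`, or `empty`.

Answer: b:=a e:=(a -> a) f:=a

Derivation:
step 1: unify b ~ a  [subst: {-} | 2 pending]
  bind b := a
step 2: unify e ~ (a -> a)  [subst: {b:=a} | 1 pending]
  bind e := (a -> a)
step 3: unify f ~ a  [subst: {b:=a, e:=(a -> a)} | 0 pending]
  bind f := a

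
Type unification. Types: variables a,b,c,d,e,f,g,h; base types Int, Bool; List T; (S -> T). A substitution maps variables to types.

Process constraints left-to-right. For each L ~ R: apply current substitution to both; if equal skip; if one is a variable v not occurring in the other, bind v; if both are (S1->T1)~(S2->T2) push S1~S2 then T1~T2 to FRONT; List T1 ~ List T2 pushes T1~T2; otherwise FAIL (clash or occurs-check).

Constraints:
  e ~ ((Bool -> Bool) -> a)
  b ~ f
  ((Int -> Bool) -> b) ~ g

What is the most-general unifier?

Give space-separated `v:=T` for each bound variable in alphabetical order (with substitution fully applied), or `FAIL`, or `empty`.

Answer: b:=f e:=((Bool -> Bool) -> a) g:=((Int -> Bool) -> f)

Derivation:
step 1: unify e ~ ((Bool -> Bool) -> a)  [subst: {-} | 2 pending]
  bind e := ((Bool -> Bool) -> a)
step 2: unify b ~ f  [subst: {e:=((Bool -> Bool) -> a)} | 1 pending]
  bind b := f
step 3: unify ((Int -> Bool) -> f) ~ g  [subst: {e:=((Bool -> Bool) -> a), b:=f} | 0 pending]
  bind g := ((Int -> Bool) -> f)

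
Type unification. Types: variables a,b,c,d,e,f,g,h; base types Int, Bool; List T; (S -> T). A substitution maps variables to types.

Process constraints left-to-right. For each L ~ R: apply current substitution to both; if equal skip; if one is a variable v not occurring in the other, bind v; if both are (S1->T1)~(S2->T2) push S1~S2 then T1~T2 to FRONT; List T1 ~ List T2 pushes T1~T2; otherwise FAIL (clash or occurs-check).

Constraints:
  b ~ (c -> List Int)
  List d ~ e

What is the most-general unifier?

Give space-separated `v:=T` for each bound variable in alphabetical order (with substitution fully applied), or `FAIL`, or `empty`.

Answer: b:=(c -> List Int) e:=List d

Derivation:
step 1: unify b ~ (c -> List Int)  [subst: {-} | 1 pending]
  bind b := (c -> List Int)
step 2: unify List d ~ e  [subst: {b:=(c -> List Int)} | 0 pending]
  bind e := List d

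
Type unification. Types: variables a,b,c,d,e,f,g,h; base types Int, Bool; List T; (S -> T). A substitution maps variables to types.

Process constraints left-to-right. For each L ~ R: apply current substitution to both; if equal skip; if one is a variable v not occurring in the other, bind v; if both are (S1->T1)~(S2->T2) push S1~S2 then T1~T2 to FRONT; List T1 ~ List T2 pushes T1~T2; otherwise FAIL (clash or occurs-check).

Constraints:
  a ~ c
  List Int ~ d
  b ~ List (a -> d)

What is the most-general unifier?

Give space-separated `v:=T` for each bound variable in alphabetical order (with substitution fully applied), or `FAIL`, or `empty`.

Answer: a:=c b:=List (c -> List Int) d:=List Int

Derivation:
step 1: unify a ~ c  [subst: {-} | 2 pending]
  bind a := c
step 2: unify List Int ~ d  [subst: {a:=c} | 1 pending]
  bind d := List Int
step 3: unify b ~ List (c -> List Int)  [subst: {a:=c, d:=List Int} | 0 pending]
  bind b := List (c -> List Int)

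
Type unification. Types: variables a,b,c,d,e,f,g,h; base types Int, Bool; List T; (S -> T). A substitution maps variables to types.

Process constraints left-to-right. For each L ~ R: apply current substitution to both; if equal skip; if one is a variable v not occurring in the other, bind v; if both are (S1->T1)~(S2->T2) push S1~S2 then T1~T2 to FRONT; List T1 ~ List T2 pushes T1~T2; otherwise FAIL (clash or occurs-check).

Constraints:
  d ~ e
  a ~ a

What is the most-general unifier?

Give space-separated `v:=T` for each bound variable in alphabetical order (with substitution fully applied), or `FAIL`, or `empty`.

step 1: unify d ~ e  [subst: {-} | 1 pending]
  bind d := e
step 2: unify a ~ a  [subst: {d:=e} | 0 pending]
  -> identical, skip

Answer: d:=e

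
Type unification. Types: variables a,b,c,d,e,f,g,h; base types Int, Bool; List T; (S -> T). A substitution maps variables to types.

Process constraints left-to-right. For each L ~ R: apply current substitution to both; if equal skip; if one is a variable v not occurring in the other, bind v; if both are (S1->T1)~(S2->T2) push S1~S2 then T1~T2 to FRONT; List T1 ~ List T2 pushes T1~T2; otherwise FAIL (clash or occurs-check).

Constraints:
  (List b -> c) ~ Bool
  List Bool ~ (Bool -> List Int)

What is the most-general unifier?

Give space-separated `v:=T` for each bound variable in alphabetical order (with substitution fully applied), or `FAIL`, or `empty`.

Answer: FAIL

Derivation:
step 1: unify (List b -> c) ~ Bool  [subst: {-} | 1 pending]
  clash: (List b -> c) vs Bool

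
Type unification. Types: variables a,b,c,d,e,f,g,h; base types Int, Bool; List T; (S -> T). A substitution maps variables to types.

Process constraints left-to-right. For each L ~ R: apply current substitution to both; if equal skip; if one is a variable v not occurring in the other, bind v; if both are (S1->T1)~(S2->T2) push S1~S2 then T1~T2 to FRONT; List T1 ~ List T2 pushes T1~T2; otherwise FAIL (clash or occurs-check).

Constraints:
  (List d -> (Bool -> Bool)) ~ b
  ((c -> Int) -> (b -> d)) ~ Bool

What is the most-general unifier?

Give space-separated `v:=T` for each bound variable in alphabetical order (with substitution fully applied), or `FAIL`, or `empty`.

Answer: FAIL

Derivation:
step 1: unify (List d -> (Bool -> Bool)) ~ b  [subst: {-} | 1 pending]
  bind b := (List d -> (Bool -> Bool))
step 2: unify ((c -> Int) -> ((List d -> (Bool -> Bool)) -> d)) ~ Bool  [subst: {b:=(List d -> (Bool -> Bool))} | 0 pending]
  clash: ((c -> Int) -> ((List d -> (Bool -> Bool)) -> d)) vs Bool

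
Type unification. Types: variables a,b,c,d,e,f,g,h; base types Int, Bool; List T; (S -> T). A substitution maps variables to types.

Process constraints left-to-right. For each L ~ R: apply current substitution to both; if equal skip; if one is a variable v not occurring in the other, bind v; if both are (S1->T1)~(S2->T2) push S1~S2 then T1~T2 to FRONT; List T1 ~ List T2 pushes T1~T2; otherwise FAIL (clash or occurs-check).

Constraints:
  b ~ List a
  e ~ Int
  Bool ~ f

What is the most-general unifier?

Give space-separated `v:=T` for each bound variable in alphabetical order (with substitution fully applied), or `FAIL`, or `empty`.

step 1: unify b ~ List a  [subst: {-} | 2 pending]
  bind b := List a
step 2: unify e ~ Int  [subst: {b:=List a} | 1 pending]
  bind e := Int
step 3: unify Bool ~ f  [subst: {b:=List a, e:=Int} | 0 pending]
  bind f := Bool

Answer: b:=List a e:=Int f:=Bool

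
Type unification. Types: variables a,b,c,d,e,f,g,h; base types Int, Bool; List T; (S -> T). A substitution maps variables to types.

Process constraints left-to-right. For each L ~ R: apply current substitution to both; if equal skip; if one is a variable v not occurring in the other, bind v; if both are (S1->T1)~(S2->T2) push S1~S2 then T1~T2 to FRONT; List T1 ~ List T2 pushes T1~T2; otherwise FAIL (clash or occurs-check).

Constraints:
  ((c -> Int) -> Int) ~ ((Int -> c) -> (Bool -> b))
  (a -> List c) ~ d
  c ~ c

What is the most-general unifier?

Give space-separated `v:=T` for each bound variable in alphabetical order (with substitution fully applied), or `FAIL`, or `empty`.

step 1: unify ((c -> Int) -> Int) ~ ((Int -> c) -> (Bool -> b))  [subst: {-} | 2 pending]
  -> decompose arrow: push (c -> Int)~(Int -> c), Int~(Bool -> b)
step 2: unify (c -> Int) ~ (Int -> c)  [subst: {-} | 3 pending]
  -> decompose arrow: push c~Int, Int~c
step 3: unify c ~ Int  [subst: {-} | 4 pending]
  bind c := Int
step 4: unify Int ~ Int  [subst: {c:=Int} | 3 pending]
  -> identical, skip
step 5: unify Int ~ (Bool -> b)  [subst: {c:=Int} | 2 pending]
  clash: Int vs (Bool -> b)

Answer: FAIL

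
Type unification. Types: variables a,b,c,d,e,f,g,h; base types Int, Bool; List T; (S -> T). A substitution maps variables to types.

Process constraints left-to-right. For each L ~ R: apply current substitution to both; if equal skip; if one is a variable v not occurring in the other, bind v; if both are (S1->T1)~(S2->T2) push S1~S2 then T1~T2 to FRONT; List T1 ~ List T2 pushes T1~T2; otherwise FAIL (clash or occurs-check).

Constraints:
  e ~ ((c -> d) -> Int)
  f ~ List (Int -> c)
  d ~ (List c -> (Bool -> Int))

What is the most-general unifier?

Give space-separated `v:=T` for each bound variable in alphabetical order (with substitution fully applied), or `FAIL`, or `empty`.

Answer: d:=(List c -> (Bool -> Int)) e:=((c -> (List c -> (Bool -> Int))) -> Int) f:=List (Int -> c)

Derivation:
step 1: unify e ~ ((c -> d) -> Int)  [subst: {-} | 2 pending]
  bind e := ((c -> d) -> Int)
step 2: unify f ~ List (Int -> c)  [subst: {e:=((c -> d) -> Int)} | 1 pending]
  bind f := List (Int -> c)
step 3: unify d ~ (List c -> (Bool -> Int))  [subst: {e:=((c -> d) -> Int), f:=List (Int -> c)} | 0 pending]
  bind d := (List c -> (Bool -> Int))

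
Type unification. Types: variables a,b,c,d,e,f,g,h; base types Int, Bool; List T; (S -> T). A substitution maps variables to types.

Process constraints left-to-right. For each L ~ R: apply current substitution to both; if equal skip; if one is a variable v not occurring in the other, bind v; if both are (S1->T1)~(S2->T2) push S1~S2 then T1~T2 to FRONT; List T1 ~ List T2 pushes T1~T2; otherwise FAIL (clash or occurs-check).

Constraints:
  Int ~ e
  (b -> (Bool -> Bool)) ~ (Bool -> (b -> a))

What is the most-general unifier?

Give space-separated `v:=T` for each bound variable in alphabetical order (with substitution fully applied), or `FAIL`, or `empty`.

step 1: unify Int ~ e  [subst: {-} | 1 pending]
  bind e := Int
step 2: unify (b -> (Bool -> Bool)) ~ (Bool -> (b -> a))  [subst: {e:=Int} | 0 pending]
  -> decompose arrow: push b~Bool, (Bool -> Bool)~(b -> a)
step 3: unify b ~ Bool  [subst: {e:=Int} | 1 pending]
  bind b := Bool
step 4: unify (Bool -> Bool) ~ (Bool -> a)  [subst: {e:=Int, b:=Bool} | 0 pending]
  -> decompose arrow: push Bool~Bool, Bool~a
step 5: unify Bool ~ Bool  [subst: {e:=Int, b:=Bool} | 1 pending]
  -> identical, skip
step 6: unify Bool ~ a  [subst: {e:=Int, b:=Bool} | 0 pending]
  bind a := Bool

Answer: a:=Bool b:=Bool e:=Int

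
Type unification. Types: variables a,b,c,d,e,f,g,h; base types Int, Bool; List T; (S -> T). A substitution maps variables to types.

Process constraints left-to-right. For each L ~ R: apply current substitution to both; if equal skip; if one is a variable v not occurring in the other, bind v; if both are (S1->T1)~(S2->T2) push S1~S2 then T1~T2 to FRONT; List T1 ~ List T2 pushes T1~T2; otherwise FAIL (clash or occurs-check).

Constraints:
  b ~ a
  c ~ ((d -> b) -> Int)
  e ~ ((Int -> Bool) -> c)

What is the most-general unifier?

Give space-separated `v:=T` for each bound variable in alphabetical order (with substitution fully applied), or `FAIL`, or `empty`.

step 1: unify b ~ a  [subst: {-} | 2 pending]
  bind b := a
step 2: unify c ~ ((d -> a) -> Int)  [subst: {b:=a} | 1 pending]
  bind c := ((d -> a) -> Int)
step 3: unify e ~ ((Int -> Bool) -> ((d -> a) -> Int))  [subst: {b:=a, c:=((d -> a) -> Int)} | 0 pending]
  bind e := ((Int -> Bool) -> ((d -> a) -> Int))

Answer: b:=a c:=((d -> a) -> Int) e:=((Int -> Bool) -> ((d -> a) -> Int))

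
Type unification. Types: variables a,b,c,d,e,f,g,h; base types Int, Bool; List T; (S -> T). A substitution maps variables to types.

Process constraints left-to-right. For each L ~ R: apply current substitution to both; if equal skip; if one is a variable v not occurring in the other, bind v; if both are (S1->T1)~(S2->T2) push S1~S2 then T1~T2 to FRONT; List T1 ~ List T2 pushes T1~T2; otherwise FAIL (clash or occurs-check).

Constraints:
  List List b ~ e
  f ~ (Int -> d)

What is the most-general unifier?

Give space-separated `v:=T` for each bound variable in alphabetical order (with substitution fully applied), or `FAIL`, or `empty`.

Answer: e:=List List b f:=(Int -> d)

Derivation:
step 1: unify List List b ~ e  [subst: {-} | 1 pending]
  bind e := List List b
step 2: unify f ~ (Int -> d)  [subst: {e:=List List b} | 0 pending]
  bind f := (Int -> d)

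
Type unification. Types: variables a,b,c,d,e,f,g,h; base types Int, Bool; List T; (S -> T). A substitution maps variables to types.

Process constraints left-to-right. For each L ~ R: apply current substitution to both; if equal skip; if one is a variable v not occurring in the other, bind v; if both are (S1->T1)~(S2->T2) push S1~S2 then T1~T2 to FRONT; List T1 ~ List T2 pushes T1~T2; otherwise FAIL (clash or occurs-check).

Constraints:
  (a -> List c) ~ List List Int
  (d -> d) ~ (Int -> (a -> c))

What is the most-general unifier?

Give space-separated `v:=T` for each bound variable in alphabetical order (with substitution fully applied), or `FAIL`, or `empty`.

Answer: FAIL

Derivation:
step 1: unify (a -> List c) ~ List List Int  [subst: {-} | 1 pending]
  clash: (a -> List c) vs List List Int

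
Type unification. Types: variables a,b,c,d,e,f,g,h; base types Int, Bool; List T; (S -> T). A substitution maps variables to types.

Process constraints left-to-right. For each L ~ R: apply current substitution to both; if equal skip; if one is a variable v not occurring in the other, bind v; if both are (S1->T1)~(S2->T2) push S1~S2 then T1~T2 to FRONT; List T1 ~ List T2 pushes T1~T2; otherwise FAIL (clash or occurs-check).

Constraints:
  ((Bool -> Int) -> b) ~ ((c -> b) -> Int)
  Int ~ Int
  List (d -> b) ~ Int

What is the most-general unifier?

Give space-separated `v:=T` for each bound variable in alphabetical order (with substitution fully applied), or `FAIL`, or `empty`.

Answer: FAIL

Derivation:
step 1: unify ((Bool -> Int) -> b) ~ ((c -> b) -> Int)  [subst: {-} | 2 pending]
  -> decompose arrow: push (Bool -> Int)~(c -> b), b~Int
step 2: unify (Bool -> Int) ~ (c -> b)  [subst: {-} | 3 pending]
  -> decompose arrow: push Bool~c, Int~b
step 3: unify Bool ~ c  [subst: {-} | 4 pending]
  bind c := Bool
step 4: unify Int ~ b  [subst: {c:=Bool} | 3 pending]
  bind b := Int
step 5: unify Int ~ Int  [subst: {c:=Bool, b:=Int} | 2 pending]
  -> identical, skip
step 6: unify Int ~ Int  [subst: {c:=Bool, b:=Int} | 1 pending]
  -> identical, skip
step 7: unify List (d -> Int) ~ Int  [subst: {c:=Bool, b:=Int} | 0 pending]
  clash: List (d -> Int) vs Int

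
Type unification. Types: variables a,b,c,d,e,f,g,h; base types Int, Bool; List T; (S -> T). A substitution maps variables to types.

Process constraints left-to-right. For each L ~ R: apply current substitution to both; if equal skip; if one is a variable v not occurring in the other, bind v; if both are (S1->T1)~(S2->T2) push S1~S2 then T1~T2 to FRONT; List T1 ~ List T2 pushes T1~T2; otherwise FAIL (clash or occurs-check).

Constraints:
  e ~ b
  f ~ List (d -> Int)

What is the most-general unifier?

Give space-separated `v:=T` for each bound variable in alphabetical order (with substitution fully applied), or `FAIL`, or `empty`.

Answer: e:=b f:=List (d -> Int)

Derivation:
step 1: unify e ~ b  [subst: {-} | 1 pending]
  bind e := b
step 2: unify f ~ List (d -> Int)  [subst: {e:=b} | 0 pending]
  bind f := List (d -> Int)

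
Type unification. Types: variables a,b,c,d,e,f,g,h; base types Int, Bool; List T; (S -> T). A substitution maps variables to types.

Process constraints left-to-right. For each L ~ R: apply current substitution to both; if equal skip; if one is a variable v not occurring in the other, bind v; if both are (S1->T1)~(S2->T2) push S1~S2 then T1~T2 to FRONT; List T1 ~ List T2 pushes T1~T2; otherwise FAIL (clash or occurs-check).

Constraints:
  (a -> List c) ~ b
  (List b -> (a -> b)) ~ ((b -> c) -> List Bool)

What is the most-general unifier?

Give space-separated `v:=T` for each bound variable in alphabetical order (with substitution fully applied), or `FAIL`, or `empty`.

step 1: unify (a -> List c) ~ b  [subst: {-} | 1 pending]
  bind b := (a -> List c)
step 2: unify (List (a -> List c) -> (a -> (a -> List c))) ~ (((a -> List c) -> c) -> List Bool)  [subst: {b:=(a -> List c)} | 0 pending]
  -> decompose arrow: push List (a -> List c)~((a -> List c) -> c), (a -> (a -> List c))~List Bool
step 3: unify List (a -> List c) ~ ((a -> List c) -> c)  [subst: {b:=(a -> List c)} | 1 pending]
  clash: List (a -> List c) vs ((a -> List c) -> c)

Answer: FAIL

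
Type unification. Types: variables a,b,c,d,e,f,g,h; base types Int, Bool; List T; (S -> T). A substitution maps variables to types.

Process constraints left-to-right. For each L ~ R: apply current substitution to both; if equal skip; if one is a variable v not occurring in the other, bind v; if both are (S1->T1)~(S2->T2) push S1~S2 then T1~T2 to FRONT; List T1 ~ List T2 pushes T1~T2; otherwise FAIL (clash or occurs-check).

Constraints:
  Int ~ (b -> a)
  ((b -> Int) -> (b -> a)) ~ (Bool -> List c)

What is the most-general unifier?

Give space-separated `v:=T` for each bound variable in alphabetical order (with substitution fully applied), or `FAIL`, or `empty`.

Answer: FAIL

Derivation:
step 1: unify Int ~ (b -> a)  [subst: {-} | 1 pending]
  clash: Int vs (b -> a)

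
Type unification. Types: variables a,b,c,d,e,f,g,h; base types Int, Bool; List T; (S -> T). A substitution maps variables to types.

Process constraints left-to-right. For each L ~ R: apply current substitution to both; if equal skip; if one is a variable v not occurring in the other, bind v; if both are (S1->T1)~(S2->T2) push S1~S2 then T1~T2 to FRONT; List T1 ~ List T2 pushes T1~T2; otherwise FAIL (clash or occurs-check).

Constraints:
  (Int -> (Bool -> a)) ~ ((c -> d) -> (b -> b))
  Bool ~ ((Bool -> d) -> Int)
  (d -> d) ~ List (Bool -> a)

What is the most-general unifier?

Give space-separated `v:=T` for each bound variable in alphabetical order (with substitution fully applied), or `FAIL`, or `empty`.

step 1: unify (Int -> (Bool -> a)) ~ ((c -> d) -> (b -> b))  [subst: {-} | 2 pending]
  -> decompose arrow: push Int~(c -> d), (Bool -> a)~(b -> b)
step 2: unify Int ~ (c -> d)  [subst: {-} | 3 pending]
  clash: Int vs (c -> d)

Answer: FAIL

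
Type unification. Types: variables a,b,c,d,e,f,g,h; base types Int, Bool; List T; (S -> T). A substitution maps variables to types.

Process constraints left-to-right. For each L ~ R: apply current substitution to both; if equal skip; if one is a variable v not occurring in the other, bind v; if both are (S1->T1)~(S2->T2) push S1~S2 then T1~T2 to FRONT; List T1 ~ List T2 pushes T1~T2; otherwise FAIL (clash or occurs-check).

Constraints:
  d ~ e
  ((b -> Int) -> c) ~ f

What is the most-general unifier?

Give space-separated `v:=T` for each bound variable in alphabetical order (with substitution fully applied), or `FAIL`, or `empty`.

Answer: d:=e f:=((b -> Int) -> c)

Derivation:
step 1: unify d ~ e  [subst: {-} | 1 pending]
  bind d := e
step 2: unify ((b -> Int) -> c) ~ f  [subst: {d:=e} | 0 pending]
  bind f := ((b -> Int) -> c)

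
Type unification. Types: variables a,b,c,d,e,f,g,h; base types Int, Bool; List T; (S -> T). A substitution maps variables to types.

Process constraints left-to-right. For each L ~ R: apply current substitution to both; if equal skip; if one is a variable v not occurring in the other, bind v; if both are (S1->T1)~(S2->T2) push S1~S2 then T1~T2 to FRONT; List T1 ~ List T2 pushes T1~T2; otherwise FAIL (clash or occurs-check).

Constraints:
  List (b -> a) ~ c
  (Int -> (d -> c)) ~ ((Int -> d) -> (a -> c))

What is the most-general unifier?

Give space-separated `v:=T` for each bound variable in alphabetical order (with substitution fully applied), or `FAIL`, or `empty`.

step 1: unify List (b -> a) ~ c  [subst: {-} | 1 pending]
  bind c := List (b -> a)
step 2: unify (Int -> (d -> List (b -> a))) ~ ((Int -> d) -> (a -> List (b -> a)))  [subst: {c:=List (b -> a)} | 0 pending]
  -> decompose arrow: push Int~(Int -> d), (d -> List (b -> a))~(a -> List (b -> a))
step 3: unify Int ~ (Int -> d)  [subst: {c:=List (b -> a)} | 1 pending]
  clash: Int vs (Int -> d)

Answer: FAIL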